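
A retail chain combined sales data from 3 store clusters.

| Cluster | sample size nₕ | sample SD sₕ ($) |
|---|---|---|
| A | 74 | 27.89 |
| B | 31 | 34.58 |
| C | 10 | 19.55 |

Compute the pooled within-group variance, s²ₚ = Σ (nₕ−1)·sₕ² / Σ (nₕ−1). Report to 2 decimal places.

858.00

Degrees of freedom: 73 + 30 + 9 = 112.
Σ(nₕ−1)sₕ² = 73·777.8521 + 30·1195.7764 + 9·382.2025 = 96096.3178.
s²ₚ = 96096.3178 / 112 = 858.0028... → 858.00.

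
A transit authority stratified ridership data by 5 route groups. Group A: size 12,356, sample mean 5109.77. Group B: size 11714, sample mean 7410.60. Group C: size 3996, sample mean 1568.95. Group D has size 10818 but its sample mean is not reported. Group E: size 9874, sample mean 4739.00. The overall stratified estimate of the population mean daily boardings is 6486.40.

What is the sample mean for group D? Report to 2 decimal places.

N = 12356 + 11714 + 3996 + 10818 + 9874 = 48758.
Overall total = μ·N = 6486.40·48758 = 316263891.2.
Subtract the known strata: 12356·5109.77 + 11714·7410.60 + 3996·1568.95 + 9874·4739.00 = 203006496.72.
Remaining total for group D: 316263891.2 − 203006496.72 = 113257394.48.
Divide by its size: 113257394.48 / 10818 = 10469.3469... → 10469.35.

10469.35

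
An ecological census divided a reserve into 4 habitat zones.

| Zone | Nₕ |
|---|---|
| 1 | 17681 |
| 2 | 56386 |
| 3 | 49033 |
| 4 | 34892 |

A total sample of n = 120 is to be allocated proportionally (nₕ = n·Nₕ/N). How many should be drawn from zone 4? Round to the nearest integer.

27

N = 17681 + 56386 + 49033 + 34892 = 157992.
n_4 = 120·34892/157992 = 26.502... → 27.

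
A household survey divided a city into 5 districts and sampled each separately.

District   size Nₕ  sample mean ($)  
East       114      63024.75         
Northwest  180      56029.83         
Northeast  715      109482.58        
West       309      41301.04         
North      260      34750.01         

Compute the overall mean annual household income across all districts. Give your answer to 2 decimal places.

74364.55

N = 1578; weights Wₕ = Nₕ/N = (0.0722, 0.1141, 0.4531, 0.1958, 0.1648).
x̄_st = Σ Wₕ·x̄ₕ = 0.0722·63024.75 + 0.1141·56029.83 + 0.4531·109482.58 + 0.1958·41301.04 + 0.1648·34750.01 ≈ 74364.5498...
→ 74364.55.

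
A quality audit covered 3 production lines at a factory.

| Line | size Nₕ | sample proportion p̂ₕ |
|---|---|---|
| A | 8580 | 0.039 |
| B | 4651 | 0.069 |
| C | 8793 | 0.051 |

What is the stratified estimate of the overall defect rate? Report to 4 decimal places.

0.0501

N = 8580 + 4651 + 8793 = 22024.
Overall proportion = Σ (Nₕ/N)·p̂ₕ.
Σ Nₕp̂ₕ = 334.62 + 320.919 + 448.443 = 1103.982.
1103.982 / 22024 = 0.050126... → 0.0501.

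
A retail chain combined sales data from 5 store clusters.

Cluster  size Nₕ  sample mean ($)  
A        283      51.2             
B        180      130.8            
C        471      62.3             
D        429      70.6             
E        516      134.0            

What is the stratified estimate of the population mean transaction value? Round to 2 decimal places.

88.78

N = 1879; weights Wₕ = Nₕ/N = (0.1506, 0.0958, 0.2507, 0.2283, 0.2746).
x̄_st = Σ Wₕ·x̄ₕ = 0.1506·51.2 + 0.0958·130.8 + 0.2507·62.3 + 0.2283·70.6 + 0.2746·134.0 ≈ 88.7750...
→ 88.78.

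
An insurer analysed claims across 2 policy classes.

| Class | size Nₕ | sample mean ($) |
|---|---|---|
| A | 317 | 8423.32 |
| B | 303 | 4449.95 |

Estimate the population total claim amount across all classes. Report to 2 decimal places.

4018527.29

A: 317·8423.32 = 2670192.44
B: 303·4449.95 = 1348334.85
τ̂ = Σ Nₕx̄ₕ = 4018527.29.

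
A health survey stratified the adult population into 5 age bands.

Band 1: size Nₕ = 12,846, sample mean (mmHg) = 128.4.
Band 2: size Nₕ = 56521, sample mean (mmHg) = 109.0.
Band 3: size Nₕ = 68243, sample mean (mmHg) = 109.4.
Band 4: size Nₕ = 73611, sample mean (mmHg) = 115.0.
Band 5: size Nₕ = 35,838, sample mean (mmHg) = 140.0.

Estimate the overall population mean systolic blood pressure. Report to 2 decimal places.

N = 12846 + 56521 + 68243 + 73611 + 35838 = 247059.
The stratified mean weights each stratum mean by its population share Nₕ/N.
Σ Nₕx̄ₕ = 12846·128.4 + 56521·109.0 + 68243·109.4 + 73611·115.0 + 35838·140.0 = 1649426.4 + 6160789 + 7465784.2 + 8465265 + 5017320 = 28758584.6.
Divide by N: 28758584.6 / 247059 = 116.4037... → 116.40.

116.40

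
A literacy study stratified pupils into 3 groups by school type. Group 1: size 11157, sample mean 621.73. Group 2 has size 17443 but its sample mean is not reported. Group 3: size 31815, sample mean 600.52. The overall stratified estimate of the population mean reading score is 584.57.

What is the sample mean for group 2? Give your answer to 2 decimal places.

531.71

N = 11157 + 17443 + 31815 = 60415.
Overall total = μ·N = 584.57·60415 = 35316796.55.
Subtract the known strata: 11157·621.73 + 31815·600.52 = 26042185.41.
Remaining total for group 2: 35316796.55 − 26042185.41 = 9274611.14.
Divide by its size: 9274611.14 / 17443 = 531.7096... → 531.71.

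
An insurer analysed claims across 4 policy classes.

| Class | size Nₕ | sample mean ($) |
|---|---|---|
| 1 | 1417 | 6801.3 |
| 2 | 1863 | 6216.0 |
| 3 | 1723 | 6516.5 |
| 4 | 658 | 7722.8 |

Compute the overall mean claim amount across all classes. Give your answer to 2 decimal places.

N = 1417 + 1863 + 1723 + 658 = 5661.
Weight each subgroup mean by Nₕ/N and sum.
Σ Nₕx̄ₕ = 1417·6801.3 + 1863·6216.0 + 1723·6516.5 + 658·7722.8 = 9637442.1 + 11580408 + 11227929.5 + 5081602.4 = 37527382.
Divide by N: 37527382 / 5661 = 6629.1083... → 6629.11.

6629.11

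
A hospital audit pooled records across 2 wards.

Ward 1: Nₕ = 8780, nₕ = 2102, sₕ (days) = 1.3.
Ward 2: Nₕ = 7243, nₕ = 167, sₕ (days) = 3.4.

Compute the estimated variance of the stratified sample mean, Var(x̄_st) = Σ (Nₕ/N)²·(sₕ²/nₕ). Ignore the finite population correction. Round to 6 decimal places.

0.014386

N = 16023. Term for each stratum: Wₕ²sₕ²/nₕ.
Var(x̄_st) = 0.000241410 + 0.014144600 = 0.014386010 → 0.014386.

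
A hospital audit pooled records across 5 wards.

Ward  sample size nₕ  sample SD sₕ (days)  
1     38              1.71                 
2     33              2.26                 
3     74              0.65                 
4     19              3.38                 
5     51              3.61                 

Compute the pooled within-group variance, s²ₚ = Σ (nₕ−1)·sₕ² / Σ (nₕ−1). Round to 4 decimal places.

5.5225

Degrees of freedom: 37 + 32 + 73 + 18 + 50 = 210.
Σ(nₕ−1)sₕ² = 37·2.9241 + 32·5.1076 + 73·0.4225 + 18·11.4244 + 50·13.0321 = 1159.7216.
s²ₚ = 1159.7216 / 210 = 5.522484... → 5.5225.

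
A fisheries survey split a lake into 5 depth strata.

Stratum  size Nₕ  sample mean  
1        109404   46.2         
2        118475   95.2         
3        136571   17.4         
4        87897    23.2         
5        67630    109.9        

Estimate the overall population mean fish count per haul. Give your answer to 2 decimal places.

54.20

N = 519977; weights Wₕ = Nₕ/N = (0.2104, 0.2278, 0.2626, 0.1690, 0.1301).
x̄_st = Σ Wₕ·x̄ₕ = 0.2104·46.2 + 0.2278·95.2 + 0.2626·17.4 + 0.1690·23.2 + 0.1301·109.9 ≈ 54.1973...
→ 54.20.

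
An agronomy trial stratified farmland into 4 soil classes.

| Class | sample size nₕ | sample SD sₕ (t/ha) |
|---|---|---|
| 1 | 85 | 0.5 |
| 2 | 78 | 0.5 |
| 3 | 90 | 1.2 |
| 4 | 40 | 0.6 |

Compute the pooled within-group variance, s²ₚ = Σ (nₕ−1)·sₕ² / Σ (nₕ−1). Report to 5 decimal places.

1: (85−1)·0.5² = 84·0.25 = 21
2: (78−1)·0.5² = 77·0.25 = 19.25
3: (90−1)·1.2² = 89·1.44 = 128.16
4: (40−1)·0.6² = 39·0.36 = 14.04
Numerator = 182.45; denominator = Σ(nₕ−1) = 289.
s²ₚ = 182.45/289 = 0.6313149... → 0.63131.

0.63131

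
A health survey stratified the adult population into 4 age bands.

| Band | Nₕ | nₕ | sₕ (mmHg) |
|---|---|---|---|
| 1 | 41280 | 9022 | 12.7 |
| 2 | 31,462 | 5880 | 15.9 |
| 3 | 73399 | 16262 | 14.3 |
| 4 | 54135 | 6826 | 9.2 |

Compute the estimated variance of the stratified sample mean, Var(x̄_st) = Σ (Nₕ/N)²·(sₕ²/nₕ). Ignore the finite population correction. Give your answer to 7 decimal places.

N = 200276. Term for each stratum: Wₕ²sₕ²/nₕ.
Var(x̄_st) = 0.0007594972 + 0.0010610400 + 0.0016889648 + 0.0009059575 = 0.0044154595 → 0.0044155.

0.0044155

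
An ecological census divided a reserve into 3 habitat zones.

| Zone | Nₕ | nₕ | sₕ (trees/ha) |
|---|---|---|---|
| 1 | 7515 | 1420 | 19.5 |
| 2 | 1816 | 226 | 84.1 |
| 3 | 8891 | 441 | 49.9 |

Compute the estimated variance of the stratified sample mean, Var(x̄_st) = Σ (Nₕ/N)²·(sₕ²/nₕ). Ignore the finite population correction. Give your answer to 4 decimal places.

N = 18222; Wₕ = Nₕ/N.
zone 1: (7515/18222)²·19.5²/1420 = 0.0455456
zone 2: (1816/18222)²·84.1²/226 = 0.3108302
zone 3: (8891/18222)²·49.9²/441 = 1.3442240
Sum = 1.7005998 → 1.7006.

1.7006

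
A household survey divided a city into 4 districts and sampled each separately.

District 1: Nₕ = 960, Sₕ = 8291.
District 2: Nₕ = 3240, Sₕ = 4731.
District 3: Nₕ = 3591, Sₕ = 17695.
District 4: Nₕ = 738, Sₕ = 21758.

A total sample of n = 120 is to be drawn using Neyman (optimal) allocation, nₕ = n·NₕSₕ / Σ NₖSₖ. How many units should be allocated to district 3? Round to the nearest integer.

1: NₕSₕ = 960·8291 = 7959360
2: NₕSₕ = 3240·4731 = 15328440
3: NₕSₕ = 3591·17695 = 63542745
4: NₕSₕ = 738·21758 = 16057404
Σ NₕSₕ = 102887949.
n_3 = 120·63542745/102887949 = 74.111... → 74.

74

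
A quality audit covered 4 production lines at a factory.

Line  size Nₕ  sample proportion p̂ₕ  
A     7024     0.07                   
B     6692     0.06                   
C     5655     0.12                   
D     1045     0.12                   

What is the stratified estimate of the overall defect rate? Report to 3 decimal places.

N = 7024 + 6692 + 5655 + 1045 = 20416.
Overall proportion = Σ (Nₕ/N)·p̂ₕ.
Σ Nₕp̂ₕ = 491.68 + 401.52 + 678.6 + 125.4 = 1697.2.
1697.2 / 20416 = 0.08313... → 0.083.

0.083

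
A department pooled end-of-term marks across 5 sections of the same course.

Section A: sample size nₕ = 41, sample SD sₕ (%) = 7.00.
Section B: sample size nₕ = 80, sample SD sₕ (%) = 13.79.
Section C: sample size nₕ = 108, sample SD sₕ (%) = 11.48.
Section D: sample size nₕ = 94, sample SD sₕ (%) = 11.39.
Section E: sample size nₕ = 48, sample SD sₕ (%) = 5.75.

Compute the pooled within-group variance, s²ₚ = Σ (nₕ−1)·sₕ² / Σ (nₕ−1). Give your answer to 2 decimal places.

122.14

Degrees of freedom: 40 + 79 + 107 + 93 + 47 = 366.
Σ(nₕ−1)sₕ² = 40·49 + 79·190.1641 + 107·131.7904 + 93·129.7321 + 47·33.0625 = 44703.5595.
s²ₚ = 44703.5595 / 366 = 122.1409... → 122.14.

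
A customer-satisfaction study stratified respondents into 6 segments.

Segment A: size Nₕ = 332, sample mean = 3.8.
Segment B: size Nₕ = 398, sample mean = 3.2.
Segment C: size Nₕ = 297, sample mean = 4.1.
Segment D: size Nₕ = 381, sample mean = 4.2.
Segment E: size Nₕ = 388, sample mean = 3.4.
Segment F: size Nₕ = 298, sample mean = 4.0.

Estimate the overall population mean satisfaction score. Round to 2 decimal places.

N = 2094; weights Wₕ = Nₕ/N = (0.1585, 0.1901, 0.1418, 0.1819, 0.1853, 0.1423).
x̄_st = Σ Wₕ·x̄ₕ = 0.1585·3.8 + 0.1901·3.2 + 0.1418·4.1 + 0.1819·4.2 + 0.1853·3.4 + 0.1423·4.0 ≈ 3.7556...
→ 3.76.

3.76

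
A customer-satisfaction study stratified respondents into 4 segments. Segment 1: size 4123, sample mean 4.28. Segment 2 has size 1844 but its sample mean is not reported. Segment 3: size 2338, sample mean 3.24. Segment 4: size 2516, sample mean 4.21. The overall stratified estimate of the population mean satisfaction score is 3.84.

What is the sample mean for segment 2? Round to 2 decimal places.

N = 4123 + 1844 + 2338 + 2516 = 10821.
Overall total = μ·N = 3.84·10821 = 41552.64.
Subtract the known strata: 4123·4.28 + 2338·3.24 + 2516·4.21 = 35813.92.
Remaining total for segment 2: 41552.64 − 35813.92 = 5738.72.
Divide by its size: 5738.72 / 1844 = 3.1121... → 3.11.

3.11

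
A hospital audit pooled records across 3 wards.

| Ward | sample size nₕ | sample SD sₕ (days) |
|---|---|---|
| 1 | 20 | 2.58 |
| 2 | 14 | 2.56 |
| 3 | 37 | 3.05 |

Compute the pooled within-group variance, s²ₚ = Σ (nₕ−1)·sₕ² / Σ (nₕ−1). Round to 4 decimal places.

Degrees of freedom: 19 + 13 + 36 = 68.
Σ(nₕ−1)sₕ² = 19·6.6564 + 13·6.5536 + 36·9.3025 = 546.5584.
s²ₚ = 546.5584 / 68 = 8.037624... → 8.0376.

8.0376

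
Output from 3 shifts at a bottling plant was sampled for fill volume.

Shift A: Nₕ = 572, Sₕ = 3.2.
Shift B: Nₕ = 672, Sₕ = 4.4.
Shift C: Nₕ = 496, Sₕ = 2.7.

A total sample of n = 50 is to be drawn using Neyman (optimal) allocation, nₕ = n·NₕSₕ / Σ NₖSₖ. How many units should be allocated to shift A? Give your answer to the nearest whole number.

Σ NₕSₕ = 572·3.2 + 672·4.4 + 496·2.7 = 6126.4.
Share for A: 1830.4/6126.4 = 0.29877.
n_A = 50 × 0.29877 = 14.939... → 15.

15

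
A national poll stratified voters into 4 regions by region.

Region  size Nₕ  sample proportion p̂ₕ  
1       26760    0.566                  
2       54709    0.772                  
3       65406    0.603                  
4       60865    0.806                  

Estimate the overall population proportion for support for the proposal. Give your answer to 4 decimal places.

0.7022

N = 26760 + 54709 + 65406 + 60865 = 207740.
Overall proportion = Σ (Nₕ/N)·p̂ₕ.
Σ Nₕp̂ₕ = 15146.16 + 42235.348 + 39439.818 + 49057.19 = 145878.516.
145878.516 / 207740 = 0.702217... → 0.7022.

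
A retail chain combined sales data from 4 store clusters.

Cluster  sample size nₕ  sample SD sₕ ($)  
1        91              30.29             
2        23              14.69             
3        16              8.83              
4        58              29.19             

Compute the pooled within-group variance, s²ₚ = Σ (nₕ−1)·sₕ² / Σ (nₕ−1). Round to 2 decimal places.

Degrees of freedom: 90 + 22 + 15 + 57 = 184.
Σ(nₕ−1)sₕ² = 90·917.4841 + 22·215.7961 + 15·77.9689 + 57·852.0561 = 137057.8144.
s²ₚ = 137057.8144 / 184 = 744.8794... → 744.88.

744.88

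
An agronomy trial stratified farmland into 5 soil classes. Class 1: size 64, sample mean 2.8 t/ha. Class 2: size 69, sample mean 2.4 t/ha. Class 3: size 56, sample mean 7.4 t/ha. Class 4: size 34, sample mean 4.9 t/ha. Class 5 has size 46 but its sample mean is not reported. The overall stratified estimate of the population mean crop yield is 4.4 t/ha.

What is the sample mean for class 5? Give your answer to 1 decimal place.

Σ Nₕx̄ₕ = N·μ, so 46·x̄_5 = 269·4.4 − (64·2.8 + 69·2.4 + 56·7.4 + 34·4.9).
= 1183.6 − 925.8 = 257.8.
x̄_5 = 257.8 / 46 = 5.604... → 5.6.

5.6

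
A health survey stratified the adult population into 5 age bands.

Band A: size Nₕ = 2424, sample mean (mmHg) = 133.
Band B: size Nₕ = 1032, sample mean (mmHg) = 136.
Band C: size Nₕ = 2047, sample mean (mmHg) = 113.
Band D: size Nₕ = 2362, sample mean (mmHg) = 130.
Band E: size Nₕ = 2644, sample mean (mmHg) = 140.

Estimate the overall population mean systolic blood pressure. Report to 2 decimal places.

x̄_st = (Σ Nₕx̄ₕ) / (Σ Nₕ) = (2424·133 + 1032·136 + 2047·113 + 2362·130 + 2644·140) / 10509
= 1371275 / 10509 = 130.4858... → 130.49.

130.49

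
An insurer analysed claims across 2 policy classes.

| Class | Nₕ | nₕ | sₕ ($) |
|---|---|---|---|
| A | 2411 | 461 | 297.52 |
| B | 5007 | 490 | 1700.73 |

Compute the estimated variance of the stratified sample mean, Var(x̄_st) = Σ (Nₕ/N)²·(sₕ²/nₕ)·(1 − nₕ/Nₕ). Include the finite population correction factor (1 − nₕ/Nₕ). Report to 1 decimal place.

N = 7418. Term for each stratum: Wₕ²sₕ²/nₕ·(1−nₕ/Nₕ).
Var(x̄_st) = 16.4055 + 2426.2117 = 2442.6172 → 2442.6.

2442.6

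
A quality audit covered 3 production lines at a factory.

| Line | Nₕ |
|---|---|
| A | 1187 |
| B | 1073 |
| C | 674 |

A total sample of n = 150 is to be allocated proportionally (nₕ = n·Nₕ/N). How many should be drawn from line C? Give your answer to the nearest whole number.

N = 1187 + 1073 + 674 = 2934.
n_C = 150·674/2934 = 34.458... → 34.

34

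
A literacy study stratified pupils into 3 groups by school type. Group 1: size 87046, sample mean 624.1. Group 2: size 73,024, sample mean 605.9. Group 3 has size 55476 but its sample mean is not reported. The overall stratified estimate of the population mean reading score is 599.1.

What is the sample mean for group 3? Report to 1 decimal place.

550.9

N = 87046 + 73024 + 55476 = 215546.
Overall total = μ·N = 599.1·215546 = 129133608.6.
Subtract the known strata: 87046·624.1 + 73024·605.9 = 98570650.2.
Remaining total for group 3: 129133608.6 − 98570650.2 = 30562958.4.
Divide by its size: 30562958.4 / 55476 = 550.922... → 550.9.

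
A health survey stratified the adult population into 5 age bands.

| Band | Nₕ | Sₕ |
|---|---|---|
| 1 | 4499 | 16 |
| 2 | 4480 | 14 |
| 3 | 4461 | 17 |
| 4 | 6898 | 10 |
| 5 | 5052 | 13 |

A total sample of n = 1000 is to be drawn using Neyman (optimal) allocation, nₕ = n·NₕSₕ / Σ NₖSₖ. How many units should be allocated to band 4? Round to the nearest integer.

1: NₕSₕ = 4499·16 = 71984
2: NₕSₕ = 4480·14 = 62720
3: NₕSₕ = 4461·17 = 75837
4: NₕSₕ = 6898·10 = 68980
5: NₕSₕ = 5052·13 = 65676
Σ NₕSₕ = 345197.
n_4 = 1000·68980/345197 = 199.828... → 200.

200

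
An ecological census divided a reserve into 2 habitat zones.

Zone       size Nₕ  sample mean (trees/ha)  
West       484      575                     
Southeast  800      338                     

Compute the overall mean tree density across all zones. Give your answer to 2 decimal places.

N = 484 + 800 = 1284.
Overall mean = Σ (Nₕ/N)·x̄ₕ — weight by population share, not a simple average.
Σ Nₕx̄ₕ = 484·575 + 800·338 = 278300 + 270400 = 548700.
Divide by N: 548700 / 1284 = 427.3364... → 427.34.

427.34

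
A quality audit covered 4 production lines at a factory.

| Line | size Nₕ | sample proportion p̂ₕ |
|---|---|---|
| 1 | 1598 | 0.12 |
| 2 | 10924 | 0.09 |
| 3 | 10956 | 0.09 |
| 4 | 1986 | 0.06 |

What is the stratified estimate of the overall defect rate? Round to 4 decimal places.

N = 1598 + 10924 + 10956 + 1986 = 25464.
Overall proportion = Σ (Nₕ/N)·p̂ₕ.
Σ Nₕp̂ₕ = 191.76 + 983.16 + 986.04 + 119.16 = 2280.12.
2280.12 / 25464 = 0.089543... → 0.0895.

0.0895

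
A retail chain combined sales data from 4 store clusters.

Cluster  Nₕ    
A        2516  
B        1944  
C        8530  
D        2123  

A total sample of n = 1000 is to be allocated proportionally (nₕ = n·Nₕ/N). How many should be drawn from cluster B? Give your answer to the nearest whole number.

129

N = 2516 + 1944 + 8530 + 2123 = 15113.
n_B = 1000·1944/15113 = 128.631... → 129.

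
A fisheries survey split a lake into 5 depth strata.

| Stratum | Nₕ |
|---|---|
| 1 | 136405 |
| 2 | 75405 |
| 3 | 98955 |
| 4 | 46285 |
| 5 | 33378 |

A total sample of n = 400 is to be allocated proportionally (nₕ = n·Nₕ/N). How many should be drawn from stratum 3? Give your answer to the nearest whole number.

101

Share of stratum 3 = 98955/390428 = 0.25345.
Allocate 400 × 0.25345 = 101.381... → 101.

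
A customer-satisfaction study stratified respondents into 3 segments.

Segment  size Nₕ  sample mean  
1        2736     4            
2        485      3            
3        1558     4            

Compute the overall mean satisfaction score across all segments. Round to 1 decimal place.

N = 2736 + 485 + 1558 = 4779.
Weight each subgroup mean by Nₕ/N and sum.
Σ Nₕx̄ₕ = 2736·4 + 485·3 + 1558·4 = 10944 + 1455 + 6232 = 18631.
Divide by N: 18631 / 4779 = 3.899... → 3.9.

3.9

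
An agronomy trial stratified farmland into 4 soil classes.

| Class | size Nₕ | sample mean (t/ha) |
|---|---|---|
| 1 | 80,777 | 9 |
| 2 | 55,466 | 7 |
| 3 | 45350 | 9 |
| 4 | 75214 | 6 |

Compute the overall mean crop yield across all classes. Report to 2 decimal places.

7.69

N = 256807; weights Wₕ = Nₕ/N = (0.3145, 0.2160, 0.1766, 0.2929).
x̄_st = Σ Wₕ·x̄ₕ = 0.3145·9 + 0.2160·7 + 0.1766·9 + 0.2929·6 ≈ 7.6894...
→ 7.69.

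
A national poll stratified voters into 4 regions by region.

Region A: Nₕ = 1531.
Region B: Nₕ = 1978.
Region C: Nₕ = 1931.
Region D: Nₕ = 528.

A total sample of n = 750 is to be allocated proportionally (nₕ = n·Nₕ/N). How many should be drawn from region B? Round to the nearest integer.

N = 1531 + 1978 + 1931 + 528 = 5968.
n_B = 750·1978/5968 = 248.576... → 249.

249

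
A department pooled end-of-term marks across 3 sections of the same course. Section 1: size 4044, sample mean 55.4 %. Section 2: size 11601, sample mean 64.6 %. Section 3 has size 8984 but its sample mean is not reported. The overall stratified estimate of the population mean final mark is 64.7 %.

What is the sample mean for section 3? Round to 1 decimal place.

69.0

Σ Nₕx̄ₕ = N·μ, so 8984·x̄_3 = 24629·64.7 − (4044·55.4 + 11601·64.6).
= 1593496.3 − 973462.2 = 620034.1.
x̄_3 = 620034.1 / 8984 = 69.015... → 69.0.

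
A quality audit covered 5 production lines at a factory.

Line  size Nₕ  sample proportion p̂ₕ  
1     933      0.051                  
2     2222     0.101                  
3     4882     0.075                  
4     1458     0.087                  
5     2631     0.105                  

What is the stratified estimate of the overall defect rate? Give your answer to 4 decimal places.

N = 933 + 2222 + 4882 + 1458 + 2631 = 12126.
Overall proportion = Σ (Nₕ/N)·p̂ₕ.
Σ Nₕp̂ₕ = 47.583 + 224.422 + 366.15 + 126.846 + 276.255 = 1041.256.
1041.256 / 12126 = 0.085870... → 0.0859.

0.0859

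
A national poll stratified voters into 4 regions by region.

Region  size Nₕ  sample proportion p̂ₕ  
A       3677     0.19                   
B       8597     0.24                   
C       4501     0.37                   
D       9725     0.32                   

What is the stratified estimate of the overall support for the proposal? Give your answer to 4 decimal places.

0.2845

N = 3677 + 8597 + 4501 + 9725 = 26500.
Overall proportion = Σ (Nₕ/N)·p̂ₕ.
Σ Nₕp̂ₕ = 698.63 + 2063.28 + 1665.37 + 3112 = 7539.28.
7539.28 / 26500 = 0.284501... → 0.2845.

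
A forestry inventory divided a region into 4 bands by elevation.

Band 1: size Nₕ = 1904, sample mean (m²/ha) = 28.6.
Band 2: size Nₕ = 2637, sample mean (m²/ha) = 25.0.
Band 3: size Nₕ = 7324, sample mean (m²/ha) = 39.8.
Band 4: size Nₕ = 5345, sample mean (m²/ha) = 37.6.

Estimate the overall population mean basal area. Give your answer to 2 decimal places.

N = 1904 + 2637 + 7324 + 5345 = 17210.
Weight each subgroup mean by Nₕ/N and sum.
Σ Nₕx̄ₕ = 1904·28.6 + 2637·25.0 + 7324·39.8 + 5345·37.6 = 54454.4 + 65925 + 291495.2 + 200972 = 612846.6.
Divide by N: 612846.6 / 17210 = 35.6099... → 35.61.

35.61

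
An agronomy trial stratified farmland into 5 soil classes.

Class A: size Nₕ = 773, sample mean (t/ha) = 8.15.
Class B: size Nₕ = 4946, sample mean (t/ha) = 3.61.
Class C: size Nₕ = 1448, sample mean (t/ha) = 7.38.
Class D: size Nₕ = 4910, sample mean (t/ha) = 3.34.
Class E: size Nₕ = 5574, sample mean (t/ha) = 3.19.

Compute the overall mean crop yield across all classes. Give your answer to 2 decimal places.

3.91

N = 773 + 4946 + 1448 + 4910 + 5574 = 17651.
The stratified mean weights each stratum mean by its population share Nₕ/N.
Σ Nₕx̄ₕ = 773·8.15 + 4946·3.61 + 1448·7.38 + 4910·3.34 + 5574·3.19 = 6299.95 + 17855.06 + 10686.24 + 16399.4 + 17781.06 = 69021.71.
Divide by N: 69021.71 / 17651 = 3.9104... → 3.91.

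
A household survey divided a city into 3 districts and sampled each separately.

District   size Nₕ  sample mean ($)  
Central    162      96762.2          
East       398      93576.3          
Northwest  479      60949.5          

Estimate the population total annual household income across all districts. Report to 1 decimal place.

Central: 162·96762.2 = 15675476.4
East: 398·93576.3 = 37243367.4
Northwest: 479·60949.5 = 29194810.5
τ̂ = Σ Nₕx̄ₕ = 82113654.3.

82113654.3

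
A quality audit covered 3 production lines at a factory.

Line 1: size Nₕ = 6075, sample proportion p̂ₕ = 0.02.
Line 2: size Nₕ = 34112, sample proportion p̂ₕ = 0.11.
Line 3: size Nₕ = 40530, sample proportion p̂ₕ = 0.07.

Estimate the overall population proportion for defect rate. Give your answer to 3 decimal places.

Wₕ = Nₕ/N with N = 80717: 0.0753, 0.4226, 0.5021.
p̂_st = 0.0753·0.02 + 0.4226·0.11 + 0.5021·0.07 ≈ 0.08314... → 0.083.

0.083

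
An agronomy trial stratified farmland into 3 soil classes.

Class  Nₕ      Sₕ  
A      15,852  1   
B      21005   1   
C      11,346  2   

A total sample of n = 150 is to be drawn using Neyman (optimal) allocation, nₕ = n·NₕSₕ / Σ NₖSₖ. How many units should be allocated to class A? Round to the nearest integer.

40

A: NₕSₕ = 15852·1 = 15852
B: NₕSₕ = 21005·1 = 21005
C: NₕSₕ = 11346·2 = 22692
Σ NₕSₕ = 59549.
n_A = 150·15852/59549 = 39.930... → 40.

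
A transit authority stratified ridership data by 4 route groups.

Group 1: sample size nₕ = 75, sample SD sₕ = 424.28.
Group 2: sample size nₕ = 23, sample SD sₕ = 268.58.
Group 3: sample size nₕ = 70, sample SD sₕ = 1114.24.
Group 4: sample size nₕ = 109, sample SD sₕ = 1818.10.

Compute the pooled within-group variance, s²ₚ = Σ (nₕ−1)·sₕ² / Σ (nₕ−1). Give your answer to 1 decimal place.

1676066.9

1: (75−1)·424.28² = 74·180013.5184 = 13321000.3616
2: (23−1)·268.58² = 22·72135.2164 = 1586974.7608
3: (70−1)·1114.24² = 69·1241530.7776 = 85665623.6544
4: (109−1)·1818.10² = 108·3305487.61 = 356992661.88
Numerator = 457566260.6568; denominator = Σ(nₕ−1) = 273.
s²ₚ = 457566260.6568/273 = 1676066.889... → 1676066.9.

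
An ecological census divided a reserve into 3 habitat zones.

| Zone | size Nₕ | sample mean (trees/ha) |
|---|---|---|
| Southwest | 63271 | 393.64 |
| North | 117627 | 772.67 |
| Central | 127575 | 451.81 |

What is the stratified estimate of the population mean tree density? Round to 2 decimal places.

562.23

N = 308473; weights Wₕ = Nₕ/N = (0.2051, 0.3813, 0.4136).
x̄_st = Σ Wₕ·x̄ₕ = 0.2051·393.64 + 0.3813·772.67 + 0.4136·451.81 ≈ 562.2291...
→ 562.23.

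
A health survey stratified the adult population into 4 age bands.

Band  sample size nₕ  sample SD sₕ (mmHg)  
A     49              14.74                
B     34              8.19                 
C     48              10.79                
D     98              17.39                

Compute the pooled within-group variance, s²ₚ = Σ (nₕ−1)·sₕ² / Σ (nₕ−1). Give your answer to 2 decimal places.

Degrees of freedom: 48 + 33 + 47 + 97 = 225.
Σ(nₕ−1)sₕ² = 48·217.2676 + 33·67.0761 + 47·116.4241 + 97·302.4121 = 47448.2625.
s²ₚ = 47448.2625 / 225 = 210.8812... → 210.88.

210.88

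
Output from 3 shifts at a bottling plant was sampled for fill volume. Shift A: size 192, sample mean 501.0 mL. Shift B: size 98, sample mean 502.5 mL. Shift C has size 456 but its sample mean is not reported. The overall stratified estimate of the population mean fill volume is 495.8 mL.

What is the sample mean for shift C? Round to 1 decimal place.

N = 192 + 98 + 456 = 746.
Overall total = μ·N = 495.8·746 = 369866.8.
Subtract the known strata: 192·501.0 + 98·502.5 = 145437.
Remaining total for shift C: 369866.8 − 145437 = 224429.8.
Divide by its size: 224429.8 / 456 = 492.171... → 492.2.

492.2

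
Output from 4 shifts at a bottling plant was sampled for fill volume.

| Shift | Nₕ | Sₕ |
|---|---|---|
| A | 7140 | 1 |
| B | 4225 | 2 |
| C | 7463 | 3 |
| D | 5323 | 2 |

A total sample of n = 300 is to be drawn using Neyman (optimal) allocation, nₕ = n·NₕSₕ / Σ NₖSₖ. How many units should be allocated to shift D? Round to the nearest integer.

Σ NₕSₕ = 7140·1 + 4225·2 + 7463·3 + 5323·2 = 48625.
Share for D: 10646/48625 = 0.21894.
n_D = 300 × 0.21894 = 65.682... → 66.

66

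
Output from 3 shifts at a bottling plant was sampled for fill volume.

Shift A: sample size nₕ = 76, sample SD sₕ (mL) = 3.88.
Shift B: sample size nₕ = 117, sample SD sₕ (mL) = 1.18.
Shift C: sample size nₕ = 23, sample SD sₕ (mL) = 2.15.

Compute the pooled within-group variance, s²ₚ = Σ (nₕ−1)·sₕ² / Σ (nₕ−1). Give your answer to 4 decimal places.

A: (76−1)·3.88² = 75·15.0544 = 1129.08
B: (117−1)·1.18² = 116·1.3924 = 161.5184
C: (23−1)·2.15² = 22·4.6225 = 101.695
Numerator = 1392.2934; denominator = Σ(nₕ−1) = 213.
s²ₚ = 1392.2934/213 = 6.536589... → 6.5366.

6.5366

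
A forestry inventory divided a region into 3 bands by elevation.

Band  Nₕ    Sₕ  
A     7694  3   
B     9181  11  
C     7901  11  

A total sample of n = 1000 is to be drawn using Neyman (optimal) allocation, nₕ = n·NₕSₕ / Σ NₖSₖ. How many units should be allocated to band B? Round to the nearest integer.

A: NₕSₕ = 7694·3 = 23082
B: NₕSₕ = 9181·11 = 100991
C: NₕSₕ = 7901·11 = 86911
Σ NₕSₕ = 210984.
n_B = 1000·100991/210984 = 478.667... → 479.

479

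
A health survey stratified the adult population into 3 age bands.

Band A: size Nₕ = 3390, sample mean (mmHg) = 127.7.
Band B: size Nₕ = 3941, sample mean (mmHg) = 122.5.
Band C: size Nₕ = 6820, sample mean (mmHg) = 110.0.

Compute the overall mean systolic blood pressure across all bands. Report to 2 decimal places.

117.72

N = 14151; weights Wₕ = Nₕ/N = (0.2396, 0.2785, 0.4819).
x̄_st = Σ Wₕ·x̄ₕ = 0.2396·127.7 + 0.2785·122.5 + 0.4819·110.0 ≈ 117.7214...
→ 117.72.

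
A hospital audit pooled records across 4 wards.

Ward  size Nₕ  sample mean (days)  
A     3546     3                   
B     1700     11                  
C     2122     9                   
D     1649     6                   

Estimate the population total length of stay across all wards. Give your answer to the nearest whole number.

A: 3546·3 = 10638
B: 1700·11 = 18700
C: 2122·9 = 19098
D: 1649·6 = 9894
τ̂ = Σ Nₕx̄ₕ = 58330.

58330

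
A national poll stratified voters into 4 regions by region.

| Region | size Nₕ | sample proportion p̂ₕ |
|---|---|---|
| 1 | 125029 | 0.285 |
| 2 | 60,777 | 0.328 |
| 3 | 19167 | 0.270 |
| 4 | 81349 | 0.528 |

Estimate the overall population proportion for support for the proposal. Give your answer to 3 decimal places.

Wₕ = Nₕ/N with N = 286322: 0.4367, 0.2123, 0.0669, 0.2841.
p̂_st = 0.4367·0.285 + 0.2123·0.328 + 0.0669·0.270 + 0.2841·0.528 ≈ 0.36216... → 0.362.

0.362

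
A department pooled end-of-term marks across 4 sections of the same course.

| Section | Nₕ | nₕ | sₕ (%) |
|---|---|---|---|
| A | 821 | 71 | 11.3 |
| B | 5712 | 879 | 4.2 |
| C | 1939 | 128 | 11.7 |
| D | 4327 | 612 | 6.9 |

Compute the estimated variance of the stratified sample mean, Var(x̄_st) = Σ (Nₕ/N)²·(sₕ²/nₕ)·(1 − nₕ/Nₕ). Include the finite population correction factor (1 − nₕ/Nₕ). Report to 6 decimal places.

0.040701

N = 12799; Wₕ = Nₕ/N.
section A: (821/12799)²·11.3²/71·(1 − 71/821) = 0.006760065
section B: (5712/12799)²·4.2²/879·(1 − 879/5712) = 0.003381914
section C: (1939/12799)²·11.7²/128·(1 − 128/1939) = 0.022924820
section D: (4327/12799)²·6.9²/612·(1 − 612/4327) = 0.007633793
Sum = 0.040700593 → 0.040701.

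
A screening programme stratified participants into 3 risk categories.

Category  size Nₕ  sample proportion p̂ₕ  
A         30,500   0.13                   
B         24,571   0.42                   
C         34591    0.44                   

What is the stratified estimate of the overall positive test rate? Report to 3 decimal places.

0.329

N = 30500 + 24571 + 34591 = 89662.
Overall proportion = Σ (Nₕ/N)·p̂ₕ.
Σ Nₕp̂ₕ = 3965 + 10319.82 + 15220.04 = 29504.86.
29504.86 / 89662 = 0.32907... → 0.329.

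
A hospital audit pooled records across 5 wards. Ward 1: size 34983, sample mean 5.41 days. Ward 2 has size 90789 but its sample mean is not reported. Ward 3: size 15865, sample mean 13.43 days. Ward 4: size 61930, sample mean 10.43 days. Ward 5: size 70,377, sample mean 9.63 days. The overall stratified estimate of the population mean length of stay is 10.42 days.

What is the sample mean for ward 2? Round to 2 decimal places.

N = 34983 + 90789 + 15865 + 61930 + 70377 = 273944.
Overall total = μ·N = 10.42·273944 = 2854496.48.
Subtract the known strata: 34983·5.41 + 15865·13.43 + 61930·10.43 + 70377·9.63 = 1725985.39.
Remaining total for ward 2: 2854496.48 − 1725985.39 = 1128511.09.
Divide by its size: 1128511.09 / 90789 = 12.4300... → 12.43.

12.43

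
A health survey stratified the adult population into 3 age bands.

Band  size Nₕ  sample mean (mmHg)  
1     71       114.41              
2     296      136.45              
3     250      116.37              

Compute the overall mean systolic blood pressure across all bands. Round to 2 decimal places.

N = 71 + 296 + 250 = 617.
Weight each subgroup mean by Nₕ/N and sum.
Σ Nₕx̄ₕ = 71·114.41 + 296·136.45 + 250·116.37 = 8123.11 + 40389.2 + 29092.5 = 77604.81.
Divide by N: 77604.81 / 617 = 125.7776... → 125.78.

125.78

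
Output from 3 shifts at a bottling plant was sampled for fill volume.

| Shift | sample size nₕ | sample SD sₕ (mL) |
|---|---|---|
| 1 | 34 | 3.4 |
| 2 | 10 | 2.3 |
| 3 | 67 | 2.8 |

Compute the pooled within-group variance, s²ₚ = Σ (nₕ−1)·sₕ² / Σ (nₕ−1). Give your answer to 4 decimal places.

8.7642

1: (34−1)·3.4² = 33·11.56 = 381.48
2: (10−1)·2.3² = 9·5.29 = 47.61
3: (67−1)·2.8² = 66·7.84 = 517.44
Numerator = 946.53; denominator = Σ(nₕ−1) = 108.
s²ₚ = 946.53/108 = 8.764167... → 8.7642.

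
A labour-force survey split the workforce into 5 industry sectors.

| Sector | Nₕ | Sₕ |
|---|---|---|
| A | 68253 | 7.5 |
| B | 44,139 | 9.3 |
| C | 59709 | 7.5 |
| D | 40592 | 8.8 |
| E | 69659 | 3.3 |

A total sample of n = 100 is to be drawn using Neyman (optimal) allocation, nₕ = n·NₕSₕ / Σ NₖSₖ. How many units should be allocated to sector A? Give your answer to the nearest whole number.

26

A: NₕSₕ = 68253·7.5 = 511897.5
B: NₕSₕ = 44139·9.3 = 410492.7
C: NₕSₕ = 59709·7.5 = 447817.5
D: NₕSₕ = 40592·8.8 = 357209.6
E: NₕSₕ = 69659·3.3 = 229874.7
Σ NₕSₕ = 1957292.
n_A = 100·511897.5/1957292 = 26.153... → 26.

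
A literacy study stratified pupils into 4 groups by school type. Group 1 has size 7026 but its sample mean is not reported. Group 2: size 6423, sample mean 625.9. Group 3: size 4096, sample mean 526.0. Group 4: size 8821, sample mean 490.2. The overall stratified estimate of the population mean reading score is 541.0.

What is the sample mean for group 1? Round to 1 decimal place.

Σ Nₕx̄ₕ = N·μ, so 7026·x̄_1 = 26366·541.0 − (6423·625.9 + 4096·526.0 + 8821·490.2).
= 14264006 − 10498705.9 = 3765300.1.
x̄_1 = 3765300.1 / 7026 = 535.909... → 535.9.

535.9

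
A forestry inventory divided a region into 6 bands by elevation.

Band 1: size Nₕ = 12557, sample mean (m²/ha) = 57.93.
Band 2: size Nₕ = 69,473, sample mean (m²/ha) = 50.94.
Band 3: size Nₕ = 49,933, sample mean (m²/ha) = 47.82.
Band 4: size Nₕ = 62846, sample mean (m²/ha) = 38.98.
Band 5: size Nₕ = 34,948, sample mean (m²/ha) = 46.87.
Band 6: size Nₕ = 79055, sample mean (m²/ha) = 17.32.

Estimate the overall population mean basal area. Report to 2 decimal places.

N = 12557 + 69473 + 49933 + 62846 + 34948 + 79055 = 308812.
The stratified mean weights each stratum mean by its population share Nₕ/N.
Σ Nₕx̄ₕ = 12557·57.93 + 69473·50.94 + 49933·47.82 + 62846·38.98 + 34948·46.87 + 79055·17.32 = 727427.01 + 3538954.62 + 2387796.06 + 2449737.08 + 1638012.76 + 1369232.6 = 12111160.13.
Divide by N: 12111160.13 / 308812 = 39.2186... → 39.22.

39.22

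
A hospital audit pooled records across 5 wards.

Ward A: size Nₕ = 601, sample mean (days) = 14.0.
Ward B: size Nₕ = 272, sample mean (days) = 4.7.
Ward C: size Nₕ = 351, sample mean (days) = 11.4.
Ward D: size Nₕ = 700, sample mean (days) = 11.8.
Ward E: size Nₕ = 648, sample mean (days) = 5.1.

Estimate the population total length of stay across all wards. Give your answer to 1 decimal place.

A: 601·14.0 = 8414
B: 272·4.7 = 1278.4
C: 351·11.4 = 4001.4
D: 700·11.8 = 8260
E: 648·5.1 = 3304.8
τ̂ = Σ Nₕx̄ₕ = 25258.6.

25258.6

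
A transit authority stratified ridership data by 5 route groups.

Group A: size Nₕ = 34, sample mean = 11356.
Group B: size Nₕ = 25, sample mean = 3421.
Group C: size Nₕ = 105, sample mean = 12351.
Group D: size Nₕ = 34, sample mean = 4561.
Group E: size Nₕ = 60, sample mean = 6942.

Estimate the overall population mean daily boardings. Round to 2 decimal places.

N = 258; weights Wₕ = Nₕ/N = (0.1318, 0.0969, 0.4070, 0.1318, 0.2326).
x̄_st = Σ Wₕ·x̄ₕ = 0.1318·11356 + 0.0969·3421 + 0.4070·12351 + 0.1318·4561 + 0.2326·6942 ≈ 9070.0698...
→ 9070.07.

9070.07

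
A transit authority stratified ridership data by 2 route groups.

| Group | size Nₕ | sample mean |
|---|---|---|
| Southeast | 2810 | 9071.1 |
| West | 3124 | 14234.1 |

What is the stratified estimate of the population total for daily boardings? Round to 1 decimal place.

Southeast: 2810·9071.1 = 25489791
West: 3124·14234.1 = 44467328.4
τ̂ = Σ Nₕx̄ₕ = 69957119.4.

69957119.4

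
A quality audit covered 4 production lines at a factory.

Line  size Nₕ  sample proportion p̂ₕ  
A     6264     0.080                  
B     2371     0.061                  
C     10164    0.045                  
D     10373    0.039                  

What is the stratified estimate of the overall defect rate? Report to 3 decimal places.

N = 6264 + 2371 + 10164 + 10373 = 29172.
Overall proportion = Σ (Nₕ/N)·p̂ₕ.
Σ Nₕp̂ₕ = 501.12 + 144.631 + 457.38 + 404.547 = 1507.678.
1507.678 / 29172 = 0.05168... → 0.052.

0.052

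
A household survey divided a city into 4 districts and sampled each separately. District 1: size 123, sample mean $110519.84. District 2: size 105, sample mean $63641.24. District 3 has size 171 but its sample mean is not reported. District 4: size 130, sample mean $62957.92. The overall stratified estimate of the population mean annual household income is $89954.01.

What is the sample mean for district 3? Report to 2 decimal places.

111841.35

Σ Nₕx̄ₕ = N·μ, so 171·x̄_3 = 529·89954.01 − (123·110519.84 + 105·63641.24 + 130·62957.92).
= 47585671.29 − 28460800.12 = 19124871.17.
x̄_3 = 19124871.17 / 171 = 111841.3519... → 111841.35.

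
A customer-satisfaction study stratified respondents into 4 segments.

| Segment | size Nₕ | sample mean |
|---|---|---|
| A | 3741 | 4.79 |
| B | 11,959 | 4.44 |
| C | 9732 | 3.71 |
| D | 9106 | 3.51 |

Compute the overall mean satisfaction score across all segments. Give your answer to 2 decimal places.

N = 3741 + 11959 + 9732 + 9106 = 34538.
The stratified mean weights each stratum mean by its population share Nₕ/N.
Σ Nₕx̄ₕ = 3741·4.79 + 11959·4.44 + 9732·3.71 + 9106·3.51 = 17919.39 + 53097.96 + 36105.72 + 31962.06 = 139085.13.
Divide by N: 139085.13 / 34538 = 4.0270... → 4.03.

4.03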